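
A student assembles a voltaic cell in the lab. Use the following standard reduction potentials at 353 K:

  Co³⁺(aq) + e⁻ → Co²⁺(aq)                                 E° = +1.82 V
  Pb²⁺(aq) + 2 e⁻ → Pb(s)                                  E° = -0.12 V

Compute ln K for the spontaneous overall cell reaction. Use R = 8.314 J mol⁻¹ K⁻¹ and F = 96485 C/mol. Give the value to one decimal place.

Cathode: Co³⁺/Co²⁺; anode: Pb²⁺/Pb. E°cell = (+1.82) − (-0.12) = +1.94 V, with n = 2.
ΔG° = −nFE° = −RT ln K, so ln K = nFE°/(RT) = (2)(96485)(+1.94) / ((8.314)(353)) = 127.558.

127.6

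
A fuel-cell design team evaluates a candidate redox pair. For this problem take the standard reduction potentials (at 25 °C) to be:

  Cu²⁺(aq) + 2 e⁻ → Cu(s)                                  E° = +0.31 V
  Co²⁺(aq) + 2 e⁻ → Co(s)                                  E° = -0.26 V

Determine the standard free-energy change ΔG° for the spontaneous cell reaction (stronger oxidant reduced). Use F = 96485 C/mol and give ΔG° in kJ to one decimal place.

Cu²⁺/Cu (E° = +0.31 V) is the cathode; Co²⁺/Co (E° = -0.26 V) is the anode, so E°cell = +0.57 V.
Balancing electrons gives n = 2 (lcm of 2 and 2).
ΔG° = −nFE° = −(2)(96485)(+0.57) = -109,993 J = -110.0 kJ.

-110.0 kJ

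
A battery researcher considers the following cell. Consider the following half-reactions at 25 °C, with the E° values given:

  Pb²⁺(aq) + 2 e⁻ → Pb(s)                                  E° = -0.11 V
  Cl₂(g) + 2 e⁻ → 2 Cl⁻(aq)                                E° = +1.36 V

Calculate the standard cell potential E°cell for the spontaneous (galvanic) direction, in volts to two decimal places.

+1.47 V

The Cl₂/Cl⁻ couple has the higher reduction potential, so it is the cathode; Pb²⁺/Pb is oxidised at the anode.
E°cell = E°(cathode) − E°(anode) = (+1.36) − (-0.11) = +1.47 V.
Since E°cell > 0, the reaction is spontaneous under standard conditions.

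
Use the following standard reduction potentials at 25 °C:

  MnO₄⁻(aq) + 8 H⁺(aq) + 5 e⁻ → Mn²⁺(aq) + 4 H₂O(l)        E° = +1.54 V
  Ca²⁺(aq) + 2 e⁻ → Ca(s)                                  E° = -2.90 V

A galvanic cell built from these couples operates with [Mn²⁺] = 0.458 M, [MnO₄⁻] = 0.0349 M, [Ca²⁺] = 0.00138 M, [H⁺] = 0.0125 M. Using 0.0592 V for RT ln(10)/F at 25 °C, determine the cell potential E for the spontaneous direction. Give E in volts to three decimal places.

MnO₄⁻/Mn²⁺ is the cathode (higher E°), Ca²⁺/Ca the anode: E°cell = +1.54 − (-2.90) = +4.44 V, n = 10.
Overall: 2 MnO₄⁻(aq) + 16 H⁺(aq) + 5 Ca(s) → 2 Mn²⁺(aq) + 8 H₂O(l) + 5 Ca²⁺(aq)
Q = [Mn²⁺]^2·[Ca²⁺]^5 / ([MnO₄⁻]^2·[H⁺]^16); log Q = 18.385.
E = E° − (0.0592/n) log Q = +4.44 − (0.0592/10)(18.385) = +4.331 V.

+4.331 V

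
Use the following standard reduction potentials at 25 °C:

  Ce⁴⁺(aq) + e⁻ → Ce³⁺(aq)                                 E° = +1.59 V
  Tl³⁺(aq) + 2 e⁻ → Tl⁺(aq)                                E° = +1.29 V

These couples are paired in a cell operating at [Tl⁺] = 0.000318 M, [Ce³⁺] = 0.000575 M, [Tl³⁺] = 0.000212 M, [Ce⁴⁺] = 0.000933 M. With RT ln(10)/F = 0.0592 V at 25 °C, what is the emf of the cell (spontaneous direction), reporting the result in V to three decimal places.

Ce⁴⁺/Ce³⁺ is the cathode (higher E°), Tl³⁺/Tl⁺ the anode: E°cell = +1.59 − (+1.29) = +0.30 V, n = 2.
Overall: 2 Ce⁴⁺(aq) + Tl⁺(aq) → 2 Ce³⁺(aq) + Tl³⁺(aq)
Q = [Ce³⁺]^2·[Tl³⁺] / ([Ce⁴⁺]^2·[Tl⁺]); log Q = -0.597.
E = E° − (0.0592/n) log Q = +0.30 − (0.0592/2)(-0.597) = +0.318 V.

+0.318 V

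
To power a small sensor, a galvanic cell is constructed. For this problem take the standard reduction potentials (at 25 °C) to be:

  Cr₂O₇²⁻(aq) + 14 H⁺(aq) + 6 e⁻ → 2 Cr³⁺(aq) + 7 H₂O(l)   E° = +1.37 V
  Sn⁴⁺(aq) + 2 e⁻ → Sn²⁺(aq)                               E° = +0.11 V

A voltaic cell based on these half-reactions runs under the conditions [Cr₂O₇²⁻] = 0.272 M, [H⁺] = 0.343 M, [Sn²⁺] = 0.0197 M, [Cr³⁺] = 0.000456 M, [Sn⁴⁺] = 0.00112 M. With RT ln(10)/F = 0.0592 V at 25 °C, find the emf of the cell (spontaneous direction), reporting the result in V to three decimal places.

+1.293 V

Cr₂O₇²⁻/Cr³⁺ is the cathode (higher E°), Sn⁴⁺/Sn²⁺ the anode: E°cell = +1.37 − (+0.11) = +1.26 V, n = 6.
Overall: Cr₂O₇²⁻(aq) + 14 H⁺(aq) + 3 Sn²⁺(aq) → 2 Cr³⁺(aq) + 7 H₂O(l) + 3 Sn⁴⁺(aq)
Q = [Cr³⁺]^2·[Sn⁴⁺]^3 / ([Cr₂O₇²⁻]·[H⁺]^14·[Sn²⁺]^3); log Q = -3.347.
E = E° − (0.0592/n) log Q = +1.26 − (0.0592/6)(-3.347) = +1.293 V.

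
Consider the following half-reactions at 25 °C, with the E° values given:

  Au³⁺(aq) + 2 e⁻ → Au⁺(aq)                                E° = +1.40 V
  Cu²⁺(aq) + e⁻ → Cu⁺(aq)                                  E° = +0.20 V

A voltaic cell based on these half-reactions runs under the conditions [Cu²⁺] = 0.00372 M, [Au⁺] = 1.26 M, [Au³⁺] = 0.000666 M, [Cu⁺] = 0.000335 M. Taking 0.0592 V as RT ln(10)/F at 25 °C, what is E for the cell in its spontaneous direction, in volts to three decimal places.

+1.041 V

Au³⁺/Au⁺ is the cathode (higher E°), Cu²⁺/Cu⁺ the anode: E°cell = +1.40 − (+0.20) = +1.20 V, n = 2.
Overall: Au³⁺(aq) + 2 Cu⁺(aq) → Au⁺(aq) + 2 Cu²⁺(aq)
Q = [Au⁺]·[Cu²⁺]^2 / ([Au³⁺]·[Cu⁺]^2); log Q = 5.368.
E = E° − (0.0592/n) log Q = +1.20 − (0.0592/2)(5.368) = +1.041 V.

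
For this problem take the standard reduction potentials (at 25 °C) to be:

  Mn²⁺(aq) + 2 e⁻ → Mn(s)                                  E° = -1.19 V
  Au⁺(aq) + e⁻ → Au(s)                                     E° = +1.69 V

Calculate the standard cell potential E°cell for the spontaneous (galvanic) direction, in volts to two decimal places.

+2.88 V

The Au⁺/Au couple has the higher reduction potential, so it is the cathode; Mn²⁺/Mn is oxidised at the anode.
E°cell = E°(cathode) − E°(anode) = (+1.69) − (-1.19) = +2.88 V.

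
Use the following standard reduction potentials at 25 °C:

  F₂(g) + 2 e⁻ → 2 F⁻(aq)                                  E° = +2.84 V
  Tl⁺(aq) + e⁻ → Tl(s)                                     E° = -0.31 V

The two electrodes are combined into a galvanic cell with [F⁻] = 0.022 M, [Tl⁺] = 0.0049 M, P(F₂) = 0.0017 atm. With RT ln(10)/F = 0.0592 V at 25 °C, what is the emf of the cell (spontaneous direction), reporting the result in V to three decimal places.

+3.303 V

F₂/F⁻ is the cathode (higher E°), Tl⁺/Tl the anode: E°cell = +2.84 − (-0.31) = +3.15 V, n = 2.
Overall: F₂(g) + 2 Tl(s) → 2 F⁻(aq) + 2 Tl⁺(aq)
Q = [F⁻]^2·[Tl⁺]^2 / (P(F₂)); log Q = -5.165.
E = E° − (0.0592/n) log Q = +3.15 − (0.0592/2)(-5.165) = +3.303 V.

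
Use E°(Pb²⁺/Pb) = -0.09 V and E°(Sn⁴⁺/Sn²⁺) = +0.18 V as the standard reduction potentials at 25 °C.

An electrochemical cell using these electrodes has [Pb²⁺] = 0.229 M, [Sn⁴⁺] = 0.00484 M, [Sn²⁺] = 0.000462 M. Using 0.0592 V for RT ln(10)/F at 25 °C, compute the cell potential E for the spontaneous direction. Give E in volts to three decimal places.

Sn⁴⁺/Sn²⁺ is the cathode (higher E°), Pb²⁺/Pb the anode: E°cell = +0.18 − (-0.09) = +0.27 V, n = 2.
Overall: Sn⁴⁺(aq) + Pb(s) → Sn²⁺(aq) + Pb²⁺(aq)
Q = [Sn²⁺]·[Pb²⁺] / ([Sn⁴⁺]); log Q = -1.660.
E = E° − (0.0592/n) log Q = +0.27 − (0.0592/2)(-1.660) = +0.319 V.

+0.319 V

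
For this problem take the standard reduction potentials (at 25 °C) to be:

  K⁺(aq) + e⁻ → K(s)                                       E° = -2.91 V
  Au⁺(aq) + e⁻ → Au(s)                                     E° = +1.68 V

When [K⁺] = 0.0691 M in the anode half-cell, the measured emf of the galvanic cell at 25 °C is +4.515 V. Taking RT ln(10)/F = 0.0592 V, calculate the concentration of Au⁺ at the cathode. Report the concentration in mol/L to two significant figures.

0.0037 M

Au⁺/Au is the cathode, K⁺/K the anode: E°cell = +4.59 V, n = 1.
Overall reaction: Au⁺(aq) + K(s) → Au(s) + K⁺(aq); Q = [K⁺]^1/[Au⁺]^1.
From E = E° − (0.0592/n) log Q: log Q = (E° − E)·n/0.0592 = (+4.59 − (+4.515))·1/0.0592 = 1.2669.
So 1·log[Au⁺] = 1·log(0.0691) − log Q = -1.1605 − (1.2669) = -2.4274; [Au⁺] = 10^(-2.4274) ≈ 0.0037 M.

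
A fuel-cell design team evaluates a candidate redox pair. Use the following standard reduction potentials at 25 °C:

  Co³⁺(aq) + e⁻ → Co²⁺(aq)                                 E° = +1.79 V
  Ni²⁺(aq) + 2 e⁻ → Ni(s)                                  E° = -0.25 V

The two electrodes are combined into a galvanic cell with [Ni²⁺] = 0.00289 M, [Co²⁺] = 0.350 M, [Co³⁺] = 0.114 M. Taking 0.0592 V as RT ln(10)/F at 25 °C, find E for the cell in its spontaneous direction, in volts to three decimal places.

+2.086 V

Co³⁺/Co²⁺ is the cathode (higher E°), Ni²⁺/Ni the anode: E°cell = +1.79 − (-0.25) = +2.04 V, n = 2.
Overall: 2 Co³⁺(aq) + Ni(s) → 2 Co²⁺(aq) + Ni²⁺(aq)
Q = [Co²⁺]^2·[Ni²⁺] / ([Co³⁺]^2); log Q = -1.565.
E = E° − (0.0592/n) log Q = +2.04 − (0.0592/2)(-1.565) = +2.086 V.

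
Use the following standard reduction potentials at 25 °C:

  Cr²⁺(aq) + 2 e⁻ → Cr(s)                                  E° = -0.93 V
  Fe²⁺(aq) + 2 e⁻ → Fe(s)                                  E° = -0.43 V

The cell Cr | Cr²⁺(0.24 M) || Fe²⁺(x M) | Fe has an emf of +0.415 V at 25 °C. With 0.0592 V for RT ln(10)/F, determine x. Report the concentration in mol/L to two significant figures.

0.00032 M

Fe²⁺/Fe is the cathode, Cr²⁺/Cr the anode: E°cell = +0.50 V, n = 2.
Overall reaction: Fe²⁺(aq) + Cr(s) → Fe(s) + Cr²⁺(aq); Q = [Cr²⁺]^1/[Fe²⁺]^1.
From E = E° − (0.0592/n) log Q: log Q = (E° − E)·n/0.0592 = (+0.50 − (+0.415))·2/0.0592 = 2.8716.
So 1·log[Fe²⁺] = 1·log(0.24) − log Q = -0.6198 − (2.8716) = -3.4914; [Fe²⁺] = 10^(-3.4914) ≈ 0.00032 M.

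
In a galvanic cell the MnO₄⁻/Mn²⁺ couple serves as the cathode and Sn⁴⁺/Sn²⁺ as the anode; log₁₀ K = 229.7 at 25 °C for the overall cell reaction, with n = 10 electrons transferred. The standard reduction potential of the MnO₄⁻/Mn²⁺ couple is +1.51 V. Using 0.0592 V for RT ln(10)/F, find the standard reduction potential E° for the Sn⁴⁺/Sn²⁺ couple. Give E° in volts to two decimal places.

E°cell = (0.0592/n)·log K = (0.0592/10)(229.7) = +1.360 V.
Since MnO₄⁻/Mn²⁺ is the cathode and Sn⁴⁺/Sn²⁺ the anode, E°cell = E°(MnO₄⁻/Mn²⁺) − E°(Sn⁴⁺/Sn²⁺).
So E°(Sn⁴⁺/Sn²⁺) = E°(MnO₄⁻/Mn²⁺) − E°cell = (+1.51) − (+1.360) = +0.15 V.

+0.15 V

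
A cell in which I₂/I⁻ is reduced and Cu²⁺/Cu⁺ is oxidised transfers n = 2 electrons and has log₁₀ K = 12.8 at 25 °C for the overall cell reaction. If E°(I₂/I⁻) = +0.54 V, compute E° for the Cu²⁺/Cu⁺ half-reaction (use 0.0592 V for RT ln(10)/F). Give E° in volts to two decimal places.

+0.16 V

E°cell = (0.0592/n)·log K = (0.0592/2)(12.8) = +0.379 V.
Since I₂/I⁻ is the cathode and Cu²⁺/Cu⁺ the anode, E°cell = E°(I₂/I⁻) − E°(Cu²⁺/Cu⁺).
So E°(Cu²⁺/Cu⁺) = E°(I₂/I⁻) − E°cell = (+0.54) − (+0.379) = +0.16 V.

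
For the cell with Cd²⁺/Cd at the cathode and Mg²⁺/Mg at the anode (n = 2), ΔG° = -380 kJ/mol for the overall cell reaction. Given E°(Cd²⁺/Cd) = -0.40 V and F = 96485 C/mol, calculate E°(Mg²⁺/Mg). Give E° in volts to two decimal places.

E°cell = −ΔG°/(nF) = −(-380×10³)/((2)(96485)) = +1.969 V.
Since Cd²⁺/Cd is the cathode and Mg²⁺/Mg the anode, E°cell = E°(Cd²⁺/Cd) − E°(Mg²⁺/Mg).
So E°(Mg²⁺/Mg) = E°(Cd²⁺/Cd) − E°cell = (-0.40) − (+1.969) = -2.37 V.

-2.37 V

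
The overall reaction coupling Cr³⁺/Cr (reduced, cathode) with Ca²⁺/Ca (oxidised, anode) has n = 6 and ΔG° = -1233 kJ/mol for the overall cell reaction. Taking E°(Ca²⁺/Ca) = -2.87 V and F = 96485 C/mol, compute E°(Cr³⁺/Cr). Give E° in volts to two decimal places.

-0.74 V

E°cell = −ΔG°/(nF) = −(-1233×10³)/((6)(96485)) = +2.130 V.
Since Cr³⁺/Cr is the cathode and Ca²⁺/Ca the anode, E°cell = E°(Cr³⁺/Cr) − E°(Ca²⁺/Ca).
So E°(Cr³⁺/Cr) = E°cell + E°(Ca²⁺/Ca) = +2.130 + (-2.87) = -0.74 V.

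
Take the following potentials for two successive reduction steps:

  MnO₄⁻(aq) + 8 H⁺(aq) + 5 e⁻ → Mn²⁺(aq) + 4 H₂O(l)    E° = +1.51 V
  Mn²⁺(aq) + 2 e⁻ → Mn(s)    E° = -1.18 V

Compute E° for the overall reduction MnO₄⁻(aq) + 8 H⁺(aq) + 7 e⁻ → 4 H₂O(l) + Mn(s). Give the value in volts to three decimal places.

+0.741 V

Since ΔG° = −nFE° is additive over sequential reductions, n₃E°₃ = n₁E°₁ + n₂E°₂.
E°₃ = (5×+1.51 + 2×-1.18) / 7 = (+5.190) / 7 = +0.741 V.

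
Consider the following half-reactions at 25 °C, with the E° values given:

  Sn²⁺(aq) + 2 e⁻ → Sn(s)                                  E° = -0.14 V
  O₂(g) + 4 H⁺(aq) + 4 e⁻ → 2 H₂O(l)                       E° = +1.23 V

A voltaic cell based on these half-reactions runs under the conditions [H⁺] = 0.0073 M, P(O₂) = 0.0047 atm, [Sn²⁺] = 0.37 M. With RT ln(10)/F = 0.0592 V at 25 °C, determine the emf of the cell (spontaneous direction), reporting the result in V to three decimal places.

O₂/H₂O is the cathode (higher E°), Sn²⁺/Sn the anode: E°cell = +1.23 − (-0.14) = +1.37 V, n = 4.
Overall: O₂(g) + 4 H⁺(aq) + 2 Sn(s) → 2 H₂O(l) + 2 Sn²⁺(aq)
Q = [Sn²⁺]^2 / (P(O₂)·[H⁺]^4); log Q = 10.011.
E = E° − (0.0592/n) log Q = +1.37 − (0.0592/4)(10.011) = +1.222 V.

+1.222 V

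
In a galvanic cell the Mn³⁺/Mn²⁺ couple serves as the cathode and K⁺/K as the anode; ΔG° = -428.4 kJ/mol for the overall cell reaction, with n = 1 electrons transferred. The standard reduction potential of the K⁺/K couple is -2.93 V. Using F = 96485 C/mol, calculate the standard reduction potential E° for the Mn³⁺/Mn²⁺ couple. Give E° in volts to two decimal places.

+1.51 V

E°cell = −ΔG°/(nF) = −(-428.4×10³)/((1)(96485)) = +4.440 V.
Since Mn³⁺/Mn²⁺ is the cathode and K⁺/K the anode, E°cell = E°(Mn³⁺/Mn²⁺) − E°(K⁺/K).
So E°(Mn³⁺/Mn²⁺) = E°cell + E°(K⁺/K) = +4.440 + (-2.93) = +1.51 V.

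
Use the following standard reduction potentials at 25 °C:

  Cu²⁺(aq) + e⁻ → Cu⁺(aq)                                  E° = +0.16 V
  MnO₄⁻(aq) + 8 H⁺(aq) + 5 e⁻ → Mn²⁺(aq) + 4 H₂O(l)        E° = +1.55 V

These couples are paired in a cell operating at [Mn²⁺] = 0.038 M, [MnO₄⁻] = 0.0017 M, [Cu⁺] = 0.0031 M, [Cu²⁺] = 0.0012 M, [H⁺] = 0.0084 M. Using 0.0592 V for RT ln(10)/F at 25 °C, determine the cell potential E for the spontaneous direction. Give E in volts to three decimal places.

+1.202 V

MnO₄⁻/Mn²⁺ is the cathode (higher E°), Cu²⁺/Cu⁺ the anode: E°cell = +1.55 − (+0.16) = +1.39 V, n = 5.
Overall: MnO₄⁻(aq) + 8 H⁺(aq) + 5 Cu⁺(aq) → Mn²⁺(aq) + 4 H₂O(l) + 5 Cu²⁺(aq)
Q = [Mn²⁺]·[Cu²⁺]^5 / ([MnO₄⁻]·[H⁺]^8·[Cu⁺]^5); log Q = 15.894.
E = E° − (0.0592/n) log Q = +1.39 − (0.0592/5)(15.894) = +1.202 V.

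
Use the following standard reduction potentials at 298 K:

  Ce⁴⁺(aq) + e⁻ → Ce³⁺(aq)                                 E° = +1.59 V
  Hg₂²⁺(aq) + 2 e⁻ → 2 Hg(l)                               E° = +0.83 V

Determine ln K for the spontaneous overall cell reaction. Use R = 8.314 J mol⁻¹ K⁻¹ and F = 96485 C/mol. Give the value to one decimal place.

Cathode: Ce⁴⁺/Ce³⁺; anode: Hg₂²⁺/Hg. E°cell = (+1.59) − (+0.83) = +0.76 V, with n = 2.
ΔG° = −nFE° = −RT ln K, so ln K = nFE°/(RT) = (2)(96485)(+0.76) / ((8.314)(298)) = 59.194.

59.2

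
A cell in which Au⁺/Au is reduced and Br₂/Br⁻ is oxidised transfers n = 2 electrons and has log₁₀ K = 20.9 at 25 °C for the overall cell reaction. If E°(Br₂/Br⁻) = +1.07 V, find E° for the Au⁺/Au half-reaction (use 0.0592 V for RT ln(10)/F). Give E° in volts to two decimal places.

E°cell = (0.0592/n)·log K = (0.0592/2)(20.9) = +0.619 V.
Since Au⁺/Au is the cathode and Br₂/Br⁻ the anode, E°cell = E°(Au⁺/Au) − E°(Br₂/Br⁻).
So E°(Au⁺/Au) = E°cell + E°(Br₂/Br⁻) = +0.619 + (+1.07) = +1.69 V.

+1.69 V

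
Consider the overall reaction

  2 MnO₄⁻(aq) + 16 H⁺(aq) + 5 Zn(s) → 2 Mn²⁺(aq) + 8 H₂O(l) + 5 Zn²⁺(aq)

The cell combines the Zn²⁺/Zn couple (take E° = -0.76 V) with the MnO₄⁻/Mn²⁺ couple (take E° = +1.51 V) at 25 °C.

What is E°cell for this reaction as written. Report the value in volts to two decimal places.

The MnO₄⁻/Mn²⁺ couple has the higher reduction potential, so it is the cathode; Zn²⁺/Zn is oxidised at the anode.
E°cell = E°(cathode) − E°(anode) = (+1.51) − (-0.76) = +2.27 V.

+2.27 V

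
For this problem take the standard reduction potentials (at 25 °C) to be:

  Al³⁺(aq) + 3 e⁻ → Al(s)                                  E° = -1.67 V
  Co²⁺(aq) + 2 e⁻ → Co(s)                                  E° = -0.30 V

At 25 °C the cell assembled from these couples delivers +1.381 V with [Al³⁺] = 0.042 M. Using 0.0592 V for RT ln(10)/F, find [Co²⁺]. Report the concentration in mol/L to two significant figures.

0.28 M

Co²⁺/Co is the cathode, Al³⁺/Al the anode: E°cell = +1.37 V, n = 6.
Overall reaction: 3 Co²⁺(aq) + 2 Al(s) → 3 Co(s) + 2 Al³⁺(aq); Q = [Al³⁺]^2/[Co²⁺]^3.
From E = E° − (0.0592/n) log Q: log Q = (E° − E)·n/0.0592 = (+1.37 − (+1.381))·6/0.0592 = -1.1149.
So 3·log[Co²⁺] = 2·log(0.042) − log Q = -2.7535 − (-1.1149) = -1.6386; log[Co²⁺] = -1.6386 / 3 = -0.5462; [Co²⁺] = 10^(-0.5462) ≈ 0.28 M.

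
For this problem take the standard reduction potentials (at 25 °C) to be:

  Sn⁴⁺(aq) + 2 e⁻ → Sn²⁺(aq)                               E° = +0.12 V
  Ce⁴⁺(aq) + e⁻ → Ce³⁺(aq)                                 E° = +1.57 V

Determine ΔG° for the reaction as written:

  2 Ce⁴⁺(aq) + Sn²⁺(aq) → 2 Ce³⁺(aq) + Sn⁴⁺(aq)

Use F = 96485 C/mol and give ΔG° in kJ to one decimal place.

-279.8 kJ

As written, Ce⁴⁺/Ce³⁺ is reduced (cathode) and Sn⁴⁺/Sn²⁺ is oxidised (anode), so E°cell = (+1.57) − (+0.12) = +1.45 V.
Balancing electrons gives n = 2.
ΔG° = −nFE° = −(2)(96485)(+1.45) = -279,806 J = -279.8 kJ.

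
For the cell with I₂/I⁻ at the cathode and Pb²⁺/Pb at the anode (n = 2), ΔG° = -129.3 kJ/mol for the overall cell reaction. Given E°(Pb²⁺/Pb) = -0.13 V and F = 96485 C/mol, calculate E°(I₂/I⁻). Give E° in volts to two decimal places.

E°cell = −ΔG°/(nF) = −(-129.3×10³)/((2)(96485)) = +0.670 V.
Since I₂/I⁻ is the cathode and Pb²⁺/Pb the anode, E°cell = E°(I₂/I⁻) − E°(Pb²⁺/Pb).
So E°(I₂/I⁻) = E°cell + E°(Pb²⁺/Pb) = +0.670 + (-0.13) = +0.54 V.

+0.54 V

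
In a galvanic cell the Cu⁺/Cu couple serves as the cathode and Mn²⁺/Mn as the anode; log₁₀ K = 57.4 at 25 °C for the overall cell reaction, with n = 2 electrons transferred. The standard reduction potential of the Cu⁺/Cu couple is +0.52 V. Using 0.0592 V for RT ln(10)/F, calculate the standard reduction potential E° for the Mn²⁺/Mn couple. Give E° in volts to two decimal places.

E°cell = (0.0592/n)·log K = (0.0592/2)(57.4) = +1.699 V.
Since Cu⁺/Cu is the cathode and Mn²⁺/Mn the anode, E°cell = E°(Cu⁺/Cu) − E°(Mn²⁺/Mn).
So E°(Mn²⁺/Mn) = E°(Cu⁺/Cu) − E°cell = (+0.52) − (+1.699) = -1.18 V.

-1.18 V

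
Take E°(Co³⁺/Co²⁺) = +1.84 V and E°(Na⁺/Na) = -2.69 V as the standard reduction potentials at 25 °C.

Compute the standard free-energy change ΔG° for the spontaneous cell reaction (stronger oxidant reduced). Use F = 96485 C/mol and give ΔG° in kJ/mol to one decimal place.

-437.1 kJ/mol

Co³⁺/Co²⁺ (E° = +1.84 V) is the cathode; Na⁺/Na (E° = -2.69 V) is the anode, so E°cell = +4.53 V.
Balancing electrons gives n = 1 (lcm of 1 and 1).
ΔG° = −nFE° = −(1)(96485)(+4.53) = -437,077 J = -437.1 kJ/mol.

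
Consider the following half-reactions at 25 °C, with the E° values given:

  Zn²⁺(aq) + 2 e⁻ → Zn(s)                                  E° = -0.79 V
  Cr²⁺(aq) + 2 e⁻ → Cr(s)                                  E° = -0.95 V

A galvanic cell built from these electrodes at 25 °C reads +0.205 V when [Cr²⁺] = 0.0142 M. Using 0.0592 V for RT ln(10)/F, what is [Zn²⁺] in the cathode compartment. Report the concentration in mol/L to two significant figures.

0.47 M

Zn²⁺/Zn is the cathode, Cr²⁺/Cr the anode: E°cell = +0.16 V, n = 2.
Overall reaction: Zn²⁺(aq) + Cr(s) → Zn(s) + Cr²⁺(aq); Q = [Cr²⁺]^1/[Zn²⁺]^1.
From E = E° − (0.0592/n) log Q: log Q = (E° − E)·n/0.0592 = (+0.16 − (+0.205))·2/0.0592 = -1.5203.
So 1·log[Zn²⁺] = 1·log(0.0142) − log Q = -1.8477 − (-1.5203) = -0.3274; [Zn²⁺] = 10^(-0.3274) ≈ 0.47 M.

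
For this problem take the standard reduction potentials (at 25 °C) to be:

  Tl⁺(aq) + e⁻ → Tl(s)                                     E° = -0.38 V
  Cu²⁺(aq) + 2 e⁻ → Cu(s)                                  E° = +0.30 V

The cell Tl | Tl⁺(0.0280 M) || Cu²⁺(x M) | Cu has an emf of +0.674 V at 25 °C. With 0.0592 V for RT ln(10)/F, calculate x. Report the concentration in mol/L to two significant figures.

0.00049 M

Cu²⁺/Cu is the cathode, Tl⁺/Tl the anode: E°cell = +0.68 V, n = 2.
Overall reaction: Cu²⁺(aq) + 2 Tl(s) → Cu(s) + 2 Tl⁺(aq); Q = [Tl⁺]^2/[Cu²⁺]^1.
From E = E° − (0.0592/n) log Q: log Q = (E° − E)·n/0.0592 = (+0.68 − (+0.674))·2/0.0592 = 0.2027.
So 1·log[Cu²⁺] = 2·log(0.028) − log Q = -3.1057 − (0.2027) = -3.3084; [Cu²⁺] = 10^(-3.3084) ≈ 0.00049 M.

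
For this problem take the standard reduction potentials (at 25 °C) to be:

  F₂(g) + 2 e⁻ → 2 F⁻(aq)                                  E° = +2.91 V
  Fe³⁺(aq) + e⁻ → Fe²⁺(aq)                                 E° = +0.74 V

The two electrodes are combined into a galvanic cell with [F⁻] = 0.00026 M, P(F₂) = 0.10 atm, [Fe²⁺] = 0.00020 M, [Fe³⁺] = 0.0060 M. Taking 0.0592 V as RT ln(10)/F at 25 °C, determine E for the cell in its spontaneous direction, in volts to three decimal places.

F₂/F⁻ is the cathode (higher E°), Fe³⁺/Fe²⁺ the anode: E°cell = +2.91 − (+0.74) = +2.17 V, n = 2.
Overall: F₂(g) + 2 Fe²⁺(aq) → 2 F⁻(aq) + 2 Fe³⁺(aq)
Q = [F⁻]^2·[Fe³⁺]^2 / (P(F₂)·[Fe²⁺]^2); log Q = -3.216.
E = E° − (0.0592/n) log Q = +2.17 − (0.0592/2)(-3.216) = +2.265 V.

+2.265 V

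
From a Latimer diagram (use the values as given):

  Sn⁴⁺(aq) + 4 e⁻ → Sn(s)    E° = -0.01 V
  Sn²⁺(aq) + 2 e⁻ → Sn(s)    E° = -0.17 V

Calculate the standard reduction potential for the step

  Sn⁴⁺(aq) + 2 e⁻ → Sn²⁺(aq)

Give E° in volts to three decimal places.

+0.150 V

Sequential free energies add, so n₃E°₃ = n₁E°₁ + n₂E°₂.
With n₃ = 4, and the known step contributing 2×(-0.17) V, the unknown satisfies 2·E° = 4×(-0.01) − 2×(-0.17) = +0.300.
E° = +0.300 / 2 = +0.150 V.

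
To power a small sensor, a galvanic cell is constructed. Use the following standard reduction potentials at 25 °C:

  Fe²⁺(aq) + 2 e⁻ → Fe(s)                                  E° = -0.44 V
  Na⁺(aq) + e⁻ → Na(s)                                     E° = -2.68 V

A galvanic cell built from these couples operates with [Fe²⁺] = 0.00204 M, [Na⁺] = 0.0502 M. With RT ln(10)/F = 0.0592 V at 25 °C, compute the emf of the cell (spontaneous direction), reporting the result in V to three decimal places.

+2.237 V

Fe²⁺/Fe is the cathode (higher E°), Na⁺/Na the anode: E°cell = -0.44 − (-2.68) = +2.24 V, n = 2.
Overall: Fe²⁺(aq) + 2 Na(s) → Fe(s) + 2 Na⁺(aq)
Q = [Na⁺]^2 / ([Fe²⁺]); log Q = 0.092.
E = E° − (0.0592/n) log Q = +2.24 − (0.0592/2)(0.092) = +2.237 V.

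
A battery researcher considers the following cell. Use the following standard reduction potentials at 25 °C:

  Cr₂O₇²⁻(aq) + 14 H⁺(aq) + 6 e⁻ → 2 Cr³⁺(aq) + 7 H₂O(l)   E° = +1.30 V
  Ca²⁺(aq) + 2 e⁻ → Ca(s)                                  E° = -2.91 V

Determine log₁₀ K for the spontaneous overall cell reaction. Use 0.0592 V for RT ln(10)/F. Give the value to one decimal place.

Cathode: Cr₂O₇²⁻/Cr³⁺; anode: Ca²⁺/Ca. E°cell = +4.21 V, n = 6.
log K = nE°cell / 0.0592 = (6)(+4.21) / 0.0592 = 426.7.

426.7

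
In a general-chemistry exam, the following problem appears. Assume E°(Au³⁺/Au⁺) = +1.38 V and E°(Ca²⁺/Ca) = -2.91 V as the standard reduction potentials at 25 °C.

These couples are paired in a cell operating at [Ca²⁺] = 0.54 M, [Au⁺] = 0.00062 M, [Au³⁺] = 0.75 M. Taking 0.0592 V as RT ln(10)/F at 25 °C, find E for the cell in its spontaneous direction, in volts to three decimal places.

+4.389 V

Au³⁺/Au⁺ is the cathode (higher E°), Ca²⁺/Ca the anode: E°cell = +1.38 − (-2.91) = +4.29 V, n = 2.
Overall: Au³⁺(aq) + Ca(s) → Au⁺(aq) + Ca²⁺(aq)
Q = [Au⁺]·[Ca²⁺] / ([Au³⁺]); log Q = -3.350.
E = E° − (0.0592/n) log Q = +4.29 − (0.0592/2)(-3.350) = +4.389 V.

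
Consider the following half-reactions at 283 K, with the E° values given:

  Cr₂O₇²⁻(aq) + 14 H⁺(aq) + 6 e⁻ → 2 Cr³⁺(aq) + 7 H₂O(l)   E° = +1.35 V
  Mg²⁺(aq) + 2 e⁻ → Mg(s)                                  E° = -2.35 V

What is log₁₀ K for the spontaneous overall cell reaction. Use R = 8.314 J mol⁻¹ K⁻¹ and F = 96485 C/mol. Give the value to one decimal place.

Cathode: Cr₂O₇²⁻/Cr³⁺; anode: Mg²⁺/Mg. E°cell = (+1.35) − (-2.35) = +3.70 V, with n = 6.
ΔG° = −nFE° = −RT ln K, so ln K = nFE°/(RT) = (6)(96485)(+3.70) / ((8.314)(283)) = 910.367.
log₁₀ K = 910.367 / ln 10 = 395.4.

395.4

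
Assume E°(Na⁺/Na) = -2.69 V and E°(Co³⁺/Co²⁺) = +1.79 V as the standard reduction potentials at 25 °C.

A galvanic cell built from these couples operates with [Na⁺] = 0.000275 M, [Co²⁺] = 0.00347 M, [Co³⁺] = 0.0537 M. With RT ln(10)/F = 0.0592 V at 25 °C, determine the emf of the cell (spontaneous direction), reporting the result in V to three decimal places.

Co³⁺/Co²⁺ is the cathode (higher E°), Na⁺/Na the anode: E°cell = +1.79 − (-2.69) = +4.48 V, n = 1.
Overall: Co³⁺(aq) + Na(s) → Co²⁺(aq) + Na⁺(aq)
Q = [Co²⁺]·[Na⁺] / ([Co³⁺]); log Q = -4.750.
E = E° − (0.0592/n) log Q = +4.48 − (0.0592/1)(-4.750) = +4.761 V.

+4.761 V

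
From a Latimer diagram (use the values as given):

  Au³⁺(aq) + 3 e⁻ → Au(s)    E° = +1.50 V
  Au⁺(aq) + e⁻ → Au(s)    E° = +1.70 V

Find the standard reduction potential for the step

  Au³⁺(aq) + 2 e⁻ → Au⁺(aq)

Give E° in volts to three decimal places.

+1.400 V

Sequential free energies add, so n₃E°₃ = n₁E°₁ + n₂E°₂.
With n₃ = 3, and the known step contributing 1×(+1.70) V, the unknown satisfies 2·E° = 3×(+1.50) − 1×(+1.70) = +2.800.
E° = +2.800 / 2 = +1.400 V.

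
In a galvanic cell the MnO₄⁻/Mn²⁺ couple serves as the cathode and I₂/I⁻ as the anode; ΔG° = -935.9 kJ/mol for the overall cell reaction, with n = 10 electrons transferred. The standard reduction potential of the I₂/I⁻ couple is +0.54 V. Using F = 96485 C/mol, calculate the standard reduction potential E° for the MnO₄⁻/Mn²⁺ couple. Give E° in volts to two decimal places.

+1.51 V

E°cell = −ΔG°/(nF) = −(-935.9×10³)/((10)(96485)) = +0.970 V.
Since MnO₄⁻/Mn²⁺ is the cathode and I₂/I⁻ the anode, E°cell = E°(MnO₄⁻/Mn²⁺) − E°(I₂/I⁻).
So E°(MnO₄⁻/Mn²⁺) = E°cell + E°(I₂/I⁻) = +0.970 + (+0.54) = +1.51 V.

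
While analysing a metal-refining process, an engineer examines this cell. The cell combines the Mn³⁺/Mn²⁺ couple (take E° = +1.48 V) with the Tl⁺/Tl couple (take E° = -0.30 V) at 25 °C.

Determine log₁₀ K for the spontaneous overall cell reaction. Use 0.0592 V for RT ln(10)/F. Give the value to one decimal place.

Cathode: Mn³⁺/Mn²⁺; anode: Tl⁺/Tl. E°cell = +1.78 V, n = 1.
log K = nE°cell / 0.0592 = (1)(+1.78) / 0.0592 = 30.1.

30.1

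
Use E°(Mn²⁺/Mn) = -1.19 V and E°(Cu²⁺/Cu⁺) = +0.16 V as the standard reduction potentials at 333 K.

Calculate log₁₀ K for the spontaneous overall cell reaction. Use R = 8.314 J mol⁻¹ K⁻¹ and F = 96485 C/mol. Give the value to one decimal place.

Cathode: Cu²⁺/Cu⁺; anode: Mn²⁺/Mn. E°cell = (+0.16) − (-1.19) = +1.35 V, with n = 2.
ΔG° = −nFE° = −RT ln K, so ln K = nFE°/(RT) = (2)(96485)(+1.35) / ((8.314)(333)) = 94.096.
log₁₀ K = 94.096 / ln 10 = 40.9.

40.9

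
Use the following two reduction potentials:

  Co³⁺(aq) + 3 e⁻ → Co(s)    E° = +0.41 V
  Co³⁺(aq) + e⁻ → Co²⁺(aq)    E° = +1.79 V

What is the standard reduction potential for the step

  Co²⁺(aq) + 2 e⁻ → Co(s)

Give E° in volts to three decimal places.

Sequential free energies add, so n₃E°₃ = n₁E°₁ + n₂E°₂.
With n₃ = 3, and the known step contributing 1×(+1.79) V, the unknown satisfies 2·E° = 3×(+0.41) − 1×(+1.79) = -0.560.
E° = -0.560 / 2 = -0.280 V.

-0.280 V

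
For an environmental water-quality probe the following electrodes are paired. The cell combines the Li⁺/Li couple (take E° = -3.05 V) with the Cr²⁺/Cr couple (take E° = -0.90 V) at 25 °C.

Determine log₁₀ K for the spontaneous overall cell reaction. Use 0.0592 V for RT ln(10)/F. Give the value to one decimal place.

Cathode: Cr²⁺/Cr; anode: Li⁺/Li. E°cell = +2.15 V, n = 2.
log K = nE°cell / 0.0592 = (2)(+2.15) / 0.0592 = 72.6.

72.6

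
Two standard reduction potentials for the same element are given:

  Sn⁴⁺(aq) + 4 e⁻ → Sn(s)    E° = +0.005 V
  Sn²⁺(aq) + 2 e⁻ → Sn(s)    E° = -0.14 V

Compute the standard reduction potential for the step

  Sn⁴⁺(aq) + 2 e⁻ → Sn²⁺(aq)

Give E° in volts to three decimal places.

Sequential free energies add, so n₃E°₃ = n₁E°₁ + n₂E°₂.
With n₃ = 4, and the known step contributing 2×(-0.14) V, the unknown satisfies 2·E° = 4×(+0.005) − 2×(-0.14) = +0.300.
E° = +0.300 / 2 = +0.150 V.

+0.150 V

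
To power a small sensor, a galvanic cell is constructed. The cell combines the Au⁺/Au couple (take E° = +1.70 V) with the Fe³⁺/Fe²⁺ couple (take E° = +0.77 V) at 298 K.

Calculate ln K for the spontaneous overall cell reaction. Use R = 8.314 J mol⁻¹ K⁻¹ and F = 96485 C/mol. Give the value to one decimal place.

Cathode: Au⁺/Au; anode: Fe³⁺/Fe²⁺. E°cell = (+1.70) − (+0.77) = +0.93 V, with n = 1.
ΔG° = −nFE° = −RT ln K, so ln K = nFE°/(RT) = (1)(96485)(+0.93) / ((8.314)(298)) = 36.217.

36.2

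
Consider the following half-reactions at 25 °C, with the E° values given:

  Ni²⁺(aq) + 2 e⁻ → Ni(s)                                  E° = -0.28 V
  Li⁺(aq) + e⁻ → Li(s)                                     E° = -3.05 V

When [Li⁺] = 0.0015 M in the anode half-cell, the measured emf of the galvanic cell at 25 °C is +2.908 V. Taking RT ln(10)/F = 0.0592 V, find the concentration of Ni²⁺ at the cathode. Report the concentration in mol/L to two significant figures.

Ni²⁺/Ni is the cathode, Li⁺/Li the anode: E°cell = +2.77 V, n = 2.
Overall reaction: Ni²⁺(aq) + 2 Li(s) → Ni(s) + 2 Li⁺(aq); Q = [Li⁺]^2/[Ni²⁺]^1.
From E = E° − (0.0592/n) log Q: log Q = (E° − E)·n/0.0592 = (+2.77 − (+2.908))·2/0.0592 = -4.6622.
So 1·log[Ni²⁺] = 2·log(0.0015) − log Q = -5.6478 − (-4.6622) = -0.9856; [Ni²⁺] = 10^(-0.9856) ≈ 0.10 M.

0.10 M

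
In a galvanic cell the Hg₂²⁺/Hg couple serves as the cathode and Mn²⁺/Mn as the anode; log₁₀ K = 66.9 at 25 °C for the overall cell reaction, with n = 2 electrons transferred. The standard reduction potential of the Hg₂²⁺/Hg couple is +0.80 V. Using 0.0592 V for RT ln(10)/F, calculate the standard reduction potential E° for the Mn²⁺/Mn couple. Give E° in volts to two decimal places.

E°cell = (0.0592/n)·log K = (0.0592/2)(66.9) = +1.980 V.
Since Hg₂²⁺/Hg is the cathode and Mn²⁺/Mn the anode, E°cell = E°(Hg₂²⁺/Hg) − E°(Mn²⁺/Mn).
So E°(Mn²⁺/Mn) = E°(Hg₂²⁺/Hg) − E°cell = (+0.80) − (+1.980) = -1.18 V.

-1.18 V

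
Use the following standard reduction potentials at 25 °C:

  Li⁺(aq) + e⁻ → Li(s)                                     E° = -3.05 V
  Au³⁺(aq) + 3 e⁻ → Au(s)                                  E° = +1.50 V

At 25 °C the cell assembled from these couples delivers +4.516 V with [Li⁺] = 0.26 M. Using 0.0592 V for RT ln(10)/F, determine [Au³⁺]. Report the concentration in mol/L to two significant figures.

0.00033 M

Au³⁺/Au is the cathode, Li⁺/Li the anode: E°cell = +4.55 V, n = 3.
Overall reaction: Au³⁺(aq) + 3 Li(s) → Au(s) + 3 Li⁺(aq); Q = [Li⁺]^3/[Au³⁺]^1.
From E = E° − (0.0592/n) log Q: log Q = (E° − E)·n/0.0592 = (+4.55 − (+4.516))·3/0.0592 = 1.7230.
So 1·log[Au³⁺] = 3·log(0.26) − log Q = -1.7551 − (1.7230) = -3.4781; [Au³⁺] = 10^(-3.4781) ≈ 0.00033 M.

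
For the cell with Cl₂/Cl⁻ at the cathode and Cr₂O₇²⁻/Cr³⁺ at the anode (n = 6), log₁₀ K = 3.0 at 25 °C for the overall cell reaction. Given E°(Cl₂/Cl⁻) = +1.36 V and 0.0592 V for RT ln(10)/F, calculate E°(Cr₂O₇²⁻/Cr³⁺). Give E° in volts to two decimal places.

E°cell = (0.0592/n)·log K = (0.0592/6)(3.0) = +0.030 V.
Since Cl₂/Cl⁻ is the cathode and Cr₂O₇²⁻/Cr³⁺ the anode, E°cell = E°(Cl₂/Cl⁻) − E°(Cr₂O₇²⁻/Cr³⁺).
So E°(Cr₂O₇²⁻/Cr³⁺) = E°(Cl₂/Cl⁻) − E°cell = (+1.36) − (+0.030) = +1.33 V.

+1.33 V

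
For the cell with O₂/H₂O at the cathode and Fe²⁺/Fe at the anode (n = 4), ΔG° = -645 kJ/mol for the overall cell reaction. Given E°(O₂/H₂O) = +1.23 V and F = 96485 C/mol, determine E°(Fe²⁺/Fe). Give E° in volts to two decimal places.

-0.44 V

E°cell = −ΔG°/(nF) = −(-645×10³)/((4)(96485)) = +1.671 V.
Since O₂/H₂O is the cathode and Fe²⁺/Fe the anode, E°cell = E°(O₂/H₂O) − E°(Fe²⁺/Fe).
So E°(Fe²⁺/Fe) = E°(O₂/H₂O) − E°cell = (+1.23) − (+1.671) = -0.44 V.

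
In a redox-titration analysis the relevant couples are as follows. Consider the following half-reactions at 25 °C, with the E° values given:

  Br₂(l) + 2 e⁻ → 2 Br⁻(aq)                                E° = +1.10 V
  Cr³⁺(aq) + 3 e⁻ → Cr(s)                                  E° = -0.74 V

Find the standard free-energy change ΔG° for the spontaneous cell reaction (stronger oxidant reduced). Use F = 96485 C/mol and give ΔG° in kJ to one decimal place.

Br₂/Br⁻ (E° = +1.10 V) is the cathode; Cr³⁺/Cr (E° = -0.74 V) is the anode, so E°cell = +1.84 V.
Balancing electrons gives n = 6 (lcm of 2 and 3).
ΔG° = −nFE° = −(6)(96485)(+1.84) = -1,065,194 J = -1065.2 kJ.

-1065.2 kJ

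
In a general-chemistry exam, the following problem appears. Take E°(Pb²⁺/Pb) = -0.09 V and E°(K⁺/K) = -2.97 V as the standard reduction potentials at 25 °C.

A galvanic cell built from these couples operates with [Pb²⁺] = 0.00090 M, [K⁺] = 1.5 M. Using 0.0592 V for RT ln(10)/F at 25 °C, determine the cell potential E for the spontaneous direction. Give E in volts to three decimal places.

+2.779 V

Pb²⁺/Pb is the cathode (higher E°), K⁺/K the anode: E°cell = -0.09 − (-2.97) = +2.88 V, n = 2.
Overall: Pb²⁺(aq) + 2 K(s) → Pb(s) + 2 K⁺(aq)
Q = [K⁺]^2 / ([Pb²⁺]); log Q = 3.398.
E = E° − (0.0592/n) log Q = +2.88 − (0.0592/2)(3.398) = +2.779 V.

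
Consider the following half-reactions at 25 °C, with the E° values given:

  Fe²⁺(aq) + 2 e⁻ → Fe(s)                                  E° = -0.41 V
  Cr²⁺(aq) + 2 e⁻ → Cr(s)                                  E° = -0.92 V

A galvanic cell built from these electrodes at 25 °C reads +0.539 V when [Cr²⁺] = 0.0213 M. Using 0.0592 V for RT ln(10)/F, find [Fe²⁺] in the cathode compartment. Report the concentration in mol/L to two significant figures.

0.20 M

Fe²⁺/Fe is the cathode, Cr²⁺/Cr the anode: E°cell = +0.51 V, n = 2.
Overall reaction: Fe²⁺(aq) + Cr(s) → Fe(s) + Cr²⁺(aq); Q = [Cr²⁺]^1/[Fe²⁺]^1.
From E = E° − (0.0592/n) log Q: log Q = (E° − E)·n/0.0592 = (+0.51 − (+0.539))·2/0.0592 = -0.9797.
So 1·log[Fe²⁺] = 1·log(0.0213) − log Q = -1.6716 − (-0.9797) = -0.6919; [Fe²⁺] = 10^(-0.6919) ≈ 0.20 M.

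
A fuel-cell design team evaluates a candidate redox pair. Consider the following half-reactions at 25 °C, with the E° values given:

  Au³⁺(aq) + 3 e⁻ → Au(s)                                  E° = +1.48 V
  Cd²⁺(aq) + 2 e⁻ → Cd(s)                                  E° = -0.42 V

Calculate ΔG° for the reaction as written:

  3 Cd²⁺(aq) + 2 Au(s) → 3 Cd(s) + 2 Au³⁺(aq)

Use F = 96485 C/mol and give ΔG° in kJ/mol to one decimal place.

+1099.9 kJ/mol

As written, Cd²⁺/Cd is reduced (cathode) and Au³⁺/Au is oxidised (anode), so E°cell = (-0.42) − (+1.48) = -1.90 V.
Balancing electrons gives n = 6.
ΔG° = −nFE° = −(6)(96485)(-1.90) = 1,099,929 J = +1099.9 kJ/mol.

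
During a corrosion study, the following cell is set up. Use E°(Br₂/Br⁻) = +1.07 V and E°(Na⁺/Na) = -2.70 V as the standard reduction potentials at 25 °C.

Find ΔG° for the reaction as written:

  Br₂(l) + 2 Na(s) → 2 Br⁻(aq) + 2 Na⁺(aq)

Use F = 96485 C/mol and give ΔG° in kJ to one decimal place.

As written, Br₂/Br⁻ is reduced (cathode) and Na⁺/Na is oxidised (anode), so E°cell = (+1.07) − (-2.70) = +3.77 V.
Balancing electrons gives n = 2.
ΔG° = −nFE° = −(2)(96485)(+3.77) = -727,497 J = -727.5 kJ.

-727.5 kJ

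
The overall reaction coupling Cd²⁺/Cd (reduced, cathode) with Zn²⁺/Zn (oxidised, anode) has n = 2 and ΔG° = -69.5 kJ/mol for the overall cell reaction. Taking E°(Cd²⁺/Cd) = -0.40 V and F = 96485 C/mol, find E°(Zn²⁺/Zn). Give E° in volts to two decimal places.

-0.76 V

E°cell = −ΔG°/(nF) = −(-69.5×10³)/((2)(96485)) = +0.360 V.
Since Cd²⁺/Cd is the cathode and Zn²⁺/Zn the anode, E°cell = E°(Cd²⁺/Cd) − E°(Zn²⁺/Zn).
So E°(Zn²⁺/Zn) = E°(Cd²⁺/Cd) − E°cell = (-0.40) − (+0.360) = -0.76 V.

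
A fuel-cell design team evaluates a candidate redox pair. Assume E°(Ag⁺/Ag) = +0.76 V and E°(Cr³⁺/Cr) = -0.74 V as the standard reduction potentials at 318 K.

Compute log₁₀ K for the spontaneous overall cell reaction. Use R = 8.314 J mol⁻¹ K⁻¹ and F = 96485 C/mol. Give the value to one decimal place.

Cathode: Ag⁺/Ag; anode: Cr³⁺/Cr. E°cell = (+0.76) − (-0.74) = +1.50 V, with n = 3.
ΔG° = −nFE° = −RT ln K, so ln K = nFE°/(RT) = (3)(96485)(+1.50) / ((8.314)(318)) = 164.223.
log₁₀ K = 164.223 / ln 10 = 71.3.

71.3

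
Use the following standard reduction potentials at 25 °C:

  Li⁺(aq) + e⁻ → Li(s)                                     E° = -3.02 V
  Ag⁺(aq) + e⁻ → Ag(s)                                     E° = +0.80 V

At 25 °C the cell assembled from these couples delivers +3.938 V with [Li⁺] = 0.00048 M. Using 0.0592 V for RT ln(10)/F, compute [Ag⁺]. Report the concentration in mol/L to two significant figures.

Ag⁺/Ag is the cathode, Li⁺/Li the anode: E°cell = +3.82 V, n = 1.
Overall reaction: Ag⁺(aq) + Li(s) → Ag(s) + Li⁺(aq); Q = [Li⁺]^1/[Ag⁺]^1.
From E = E° − (0.0592/n) log Q: log Q = (E° − E)·n/0.0592 = (+3.82 − (+3.938))·1/0.0592 = -1.9932.
So 1·log[Ag⁺] = 1·log(0.00048) − log Q = -3.3188 − (-1.9932) = -1.3256; [Ag⁺] = 10^(-1.3256) ≈ 0.047 M.

0.047 M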